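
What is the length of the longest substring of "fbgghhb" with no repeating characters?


Input: "fbgghhb"
Sliding window (track last position of each char):
  Position 0 ('f'): window [0,0] length 1 -- new best
  Position 1 ('b'): window [0,1] length 2 -- new best
  Position 2 ('g'): window [0,2] length 3 -- new best
  Position 3 ('g'): repeat (last at 2), move window start to 3
  Position 3 ('g'): window [3,3] length 1
  Position 4 ('h'): window [3,4] length 2
  Position 5 ('h'): repeat (last at 4), move window start to 5
  Position 5 ('h'): window [5,5] length 1
  Position 6 ('b'): window [5,6] length 2
Longest substring with no repeats: "fbg" with length 3

3


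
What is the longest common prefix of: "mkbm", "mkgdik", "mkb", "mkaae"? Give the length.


Words: mkbm, mkgdik, mkb, mkaae
  Position 0: all 'm' => match
  Position 1: all 'k' => match
  Position 2: ('b', 'g', 'b', 'a') => mismatch, stop
LCP = "mk" (length 2)

2


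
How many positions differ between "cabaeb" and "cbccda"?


Comparing "cabaeb" and "cbccda" position by position:
  Position 0: 'c' vs 'c' => same
  Position 1: 'a' vs 'b' => DIFFER
  Position 2: 'b' vs 'c' => DIFFER
  Position 3: 'a' vs 'c' => DIFFER
  Position 4: 'e' vs 'd' => DIFFER
  Position 5: 'b' vs 'a' => DIFFER
Positions that differ: 5

5


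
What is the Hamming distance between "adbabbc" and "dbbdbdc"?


Comparing "adbabbc" and "dbbdbdc" position by position:
  Position 0: 'a' vs 'd' => differ
  Position 1: 'd' vs 'b' => differ
  Position 2: 'b' vs 'b' => same
  Position 3: 'a' vs 'd' => differ
  Position 4: 'b' vs 'b' => same
  Position 5: 'b' vs 'd' => differ
  Position 6: 'c' vs 'c' => same
Total differences (Hamming distance): 4

4


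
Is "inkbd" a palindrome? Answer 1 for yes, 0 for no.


Input: inkbd
Reversed: dbkni
  Compare pos 0 ('i') with pos 4 ('d'): MISMATCH
  Compare pos 1 ('n') with pos 3 ('b'): MISMATCH
Result: not a palindrome

0


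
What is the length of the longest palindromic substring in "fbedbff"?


Input: "fbedbff"
Checking substrings for palindromes:
  [5:7] "ff" (len 2) => palindrome
Longest palindromic substring: "ff" with length 2

2


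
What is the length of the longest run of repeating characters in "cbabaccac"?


Input: "cbabaccac"
Scanning for longest run:
  Position 1 ('b'): new char, reset run to 1
  Position 2 ('a'): new char, reset run to 1
  Position 3 ('b'): new char, reset run to 1
  Position 4 ('a'): new char, reset run to 1
  Position 5 ('c'): new char, reset run to 1
  Position 6 ('c'): continues run of 'c', length=2
  Position 7 ('a'): new char, reset run to 1
  Position 8 ('c'): new char, reset run to 1
Longest run: 'c' with length 2

2


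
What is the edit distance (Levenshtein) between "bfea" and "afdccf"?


Computing edit distance: "bfea" -> "afdccf"
DP table:
           a    f    d    c    c    f
      0    1    2    3    4    5    6
  b   1    1    2    3    4    5    6
  f   2    2    1    2    3    4    5
  e   3    3    2    2    3    4    5
  a   4    3    3    3    3    4    5
Edit distance = dp[4][6] = 5

5


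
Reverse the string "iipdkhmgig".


Input: iipdkhmgig
Reading characters right to left:
  Position 9: 'g'
  Position 8: 'i'
  Position 7: 'g'
  Position 6: 'm'
  Position 5: 'h'
  Position 4: 'k'
  Position 3: 'd'
  Position 2: 'p'
  Position 1: 'i'
  Position 0: 'i'
Reversed: gigmhkdpii

gigmhkdpii


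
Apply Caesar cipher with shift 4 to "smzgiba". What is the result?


Caesar cipher: shift "smzgiba" by 4
  's' (pos 18) + 4 = pos 22 = 'w'
  'm' (pos 12) + 4 = pos 16 = 'q'
  'z' (pos 25) + 4 = pos 3 = 'd'
  'g' (pos 6) + 4 = pos 10 = 'k'
  'i' (pos 8) + 4 = pos 12 = 'm'
  'b' (pos 1) + 4 = pos 5 = 'f'
  'a' (pos 0) + 4 = pos 4 = 'e'
Result: wqdkmfe

wqdkmfe


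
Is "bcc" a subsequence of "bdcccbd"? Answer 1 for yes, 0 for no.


Check if "bcc" is a subsequence of "bdcccbd"
Greedy scan:
  Position 0 ('b'): matches sub[0] = 'b'
  Position 1 ('d'): no match needed
  Position 2 ('c'): matches sub[1] = 'c'
  Position 3 ('c'): matches sub[2] = 'c'
  Position 4 ('c'): no match needed
  Position 5 ('b'): no match needed
  Position 6 ('d'): no match needed
All 3 characters matched => is a subsequence

1


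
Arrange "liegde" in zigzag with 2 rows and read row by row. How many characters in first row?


Zigzag "liegde" into 2 rows:
Placing characters:
  'l' => row 0
  'i' => row 1
  'e' => row 0
  'g' => row 1
  'd' => row 0
  'e' => row 1
Rows:
  Row 0: "led"
  Row 1: "ige"
First row length: 3

3


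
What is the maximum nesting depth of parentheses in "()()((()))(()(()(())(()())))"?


Input: "()()((()))(()(()(())(()())))"
Tracking depth:
  Position 0 '(': depth becomes 1
  Position 1 ')': depth becomes 0
  Position 2 '(': depth becomes 1
  Position 3 ')': depth becomes 0
  Position 4 '(': depth becomes 1
  Position 5 '(': depth becomes 2
  Position 6 '(': depth becomes 3
  Position 7 ')': depth becomes 2
  Position 8 ')': depth becomes 1
  Position 9 ')': depth becomes 0
  Position 10 '(': depth becomes 1
  Position 11 '(': depth becomes 2
  Position 12 ')': depth becomes 1
  Position 13 '(': depth becomes 2
  Position 14 '(': depth becomes 3
  Position 15 ')': depth becomes 2
  Position 16 '(': depth becomes 3
  Position 17 '(': depth becomes 4
  Position 18 ')': depth becomes 3
  Position 19 ')': depth becomes 2
  Position 20 '(': depth becomes 3
  Position 21 '(': depth becomes 4
  Position 22 ')': depth becomes 3
  Position 23 '(': depth becomes 4
  Position 24 ')': depth becomes 3
  Position 25 ')': depth becomes 2
  Position 26 ')': depth becomes 1
  Position 27 ')': depth becomes 0
Maximum depth reached: 4

4


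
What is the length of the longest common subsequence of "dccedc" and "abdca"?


LCS of "dccedc" and "abdca"
DP table:
           a    b    d    c    a
      0    0    0    0    0    0
  d   0    0    0    1    1    1
  c   0    0    0    1    2    2
  c   0    0    0    1    2    2
  e   0    0    0    1    2    2
  d   0    0    0    1    2    2
  c   0    0    0    1    2    2
LCS length = dp[6][5] = 2

2


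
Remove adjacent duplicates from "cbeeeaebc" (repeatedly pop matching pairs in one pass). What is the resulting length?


Input: cbeeeaebc
Stack-based adjacent duplicate removal:
  Read 'c': push. Stack: c
  Read 'b': push. Stack: cb
  Read 'e': push. Stack: cbe
  Read 'e': matches stack top 'e' => pop. Stack: cb
  Read 'e': push. Stack: cbe
  Read 'a': push. Stack: cbea
  Read 'e': push. Stack: cbeae
  Read 'b': push. Stack: cbeaeb
  Read 'c': push. Stack: cbeaebc
Final stack: "cbeaebc" (length 7)

7


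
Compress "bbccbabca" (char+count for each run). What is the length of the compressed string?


Input: bbccbabca
Runs:
  'b' x 2 => "b2"
  'c' x 2 => "c2"
  'b' x 1 => "b1"
  'a' x 1 => "a1"
  'b' x 1 => "b1"
  'c' x 1 => "c1"
  'a' x 1 => "a1"
Compressed: "b2c2b1a1b1c1a1"
Compressed length: 14

14


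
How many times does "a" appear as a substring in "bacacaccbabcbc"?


Searching for "a" in "bacacaccbabcbc"
Scanning each position:
  Position 0: "b" => no
  Position 1: "a" => MATCH
  Position 2: "c" => no
  Position 3: "a" => MATCH
  Position 4: "c" => no
  Position 5: "a" => MATCH
  Position 6: "c" => no
  Position 7: "c" => no
  Position 8: "b" => no
  Position 9: "a" => MATCH
  Position 10: "b" => no
  Position 11: "c" => no
  Position 12: "b" => no
  Position 13: "c" => no
Total occurrences: 4

4


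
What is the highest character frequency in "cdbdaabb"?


Input: cdbdaabb
Character counts:
  'a': 2
  'b': 3
  'c': 1
  'd': 2
Maximum frequency: 3

3


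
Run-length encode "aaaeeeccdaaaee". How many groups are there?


Input: aaaeeeccdaaaee
Scanning for consecutive runs:
  Group 1: 'a' x 3 (positions 0-2)
  Group 2: 'e' x 3 (positions 3-5)
  Group 3: 'c' x 2 (positions 6-7)
  Group 4: 'd' x 1 (positions 8-8)
  Group 5: 'a' x 3 (positions 9-11)
  Group 6: 'e' x 2 (positions 12-13)
Total groups: 6

6


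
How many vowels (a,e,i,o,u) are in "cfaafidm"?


Input: cfaafidm
Checking each character:
  'c' at position 0: consonant
  'f' at position 1: consonant
  'a' at position 2: vowel (running total: 1)
  'a' at position 3: vowel (running total: 2)
  'f' at position 4: consonant
  'i' at position 5: vowel (running total: 3)
  'd' at position 6: consonant
  'm' at position 7: consonant
Total vowels: 3

3


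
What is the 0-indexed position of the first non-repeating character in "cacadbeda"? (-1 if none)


Input: cacadbeda
Character frequencies:
  'a': 3
  'b': 1
  'c': 2
  'd': 2
  'e': 1
Scanning left to right for freq == 1:
  Position 0 ('c'): freq=2, skip
  Position 1 ('a'): freq=3, skip
  Position 2 ('c'): freq=2, skip
  Position 3 ('a'): freq=3, skip
  Position 4 ('d'): freq=2, skip
  Position 5 ('b'): unique! => answer = 5

5


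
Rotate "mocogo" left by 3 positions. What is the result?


Input: "mocogo", rotate left by 3
First 3 characters: "moc"
Remaining characters: "ogo"
Concatenate remaining + first: "ogo" + "moc" = "ogomoc"

ogomoc


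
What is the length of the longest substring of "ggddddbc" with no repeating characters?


Input: "ggddddbc"
Sliding window (track last position of each char):
  Position 0 ('g'): window [0,0] length 1 -- new best
  Position 1 ('g'): repeat (last at 0), move window start to 1
  Position 1 ('g'): window [1,1] length 1
  Position 2 ('d'): window [1,2] length 2 -- new best
  Position 3 ('d'): repeat (last at 2), move window start to 3
  Position 3 ('d'): window [3,3] length 1
  Position 4 ('d'): repeat (last at 3), move window start to 4
  Position 4 ('d'): window [4,4] length 1
  Position 5 ('d'): repeat (last at 4), move window start to 5
  Position 5 ('d'): window [5,5] length 1
  Position 6 ('b'): window [5,6] length 2
  Position 7 ('c'): window [5,7] length 3 -- new best
Longest substring with no repeats: "dbc" with length 3

3


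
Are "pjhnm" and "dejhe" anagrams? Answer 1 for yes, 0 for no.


Strings: "pjhnm", "dejhe"
Sorted first:  hjmnp
Sorted second: deehj
Differ at position 0: 'h' vs 'd' => not anagrams

0


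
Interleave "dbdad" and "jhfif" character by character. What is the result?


Interleaving "dbdad" and "jhfif":
  Position 0: 'd' from first, 'j' from second => "dj"
  Position 1: 'b' from first, 'h' from second => "bh"
  Position 2: 'd' from first, 'f' from second => "df"
  Position 3: 'a' from first, 'i' from second => "ai"
  Position 4: 'd' from first, 'f' from second => "df"
Result: djbhdfaidf

djbhdfaidf


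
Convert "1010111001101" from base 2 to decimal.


Input: "1010111001101" in base 2
Positional expansion:
  Digit '1' (value 1) x 2^12 = 4096
  Digit '0' (value 0) x 2^11 = 0
  Digit '1' (value 1) x 2^10 = 1024
  Digit '0' (value 0) x 2^9 = 0
  Digit '1' (value 1) x 2^8 = 256
  Digit '1' (value 1) x 2^7 = 128
  Digit '1' (value 1) x 2^6 = 64
  Digit '0' (value 0) x 2^5 = 0
  Digit '0' (value 0) x 2^4 = 0
  Digit '1' (value 1) x 2^3 = 8
  Digit '1' (value 1) x 2^2 = 4
  Digit '0' (value 0) x 2^1 = 0
  Digit '1' (value 1) x 2^0 = 1
Sum = 5581

5581


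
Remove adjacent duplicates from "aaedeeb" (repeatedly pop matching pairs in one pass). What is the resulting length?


Input: aaedeeb
Stack-based adjacent duplicate removal:
  Read 'a': push. Stack: a
  Read 'a': matches stack top 'a' => pop. Stack: (empty)
  Read 'e': push. Stack: e
  Read 'd': push. Stack: ed
  Read 'e': push. Stack: ede
  Read 'e': matches stack top 'e' => pop. Stack: ed
  Read 'b': push. Stack: edb
Final stack: "edb" (length 3)

3


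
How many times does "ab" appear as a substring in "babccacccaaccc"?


Searching for "ab" in "babccacccaaccc"
Scanning each position:
  Position 0: "ba" => no
  Position 1: "ab" => MATCH
  Position 2: "bc" => no
  Position 3: "cc" => no
  Position 4: "ca" => no
  Position 5: "ac" => no
  Position 6: "cc" => no
  Position 7: "cc" => no
  Position 8: "ca" => no
  Position 9: "aa" => no
  Position 10: "ac" => no
  Position 11: "cc" => no
  Position 12: "cc" => no
Total occurrences: 1

1


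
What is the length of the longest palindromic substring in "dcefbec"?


Input: "dcefbec"
Checking substrings for palindromes:
  No multi-char palindromic substrings found
Longest palindromic substring: "d" with length 1

1


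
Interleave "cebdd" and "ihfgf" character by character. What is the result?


Interleaving "cebdd" and "ihfgf":
  Position 0: 'c' from first, 'i' from second => "ci"
  Position 1: 'e' from first, 'h' from second => "eh"
  Position 2: 'b' from first, 'f' from second => "bf"
  Position 3: 'd' from first, 'g' from second => "dg"
  Position 4: 'd' from first, 'f' from second => "df"
Result: ciehbfdgdf

ciehbfdgdf


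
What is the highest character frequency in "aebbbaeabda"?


Input: aebbbaeabda
Character counts:
  'a': 4
  'b': 4
  'd': 1
  'e': 2
Maximum frequency: 4

4


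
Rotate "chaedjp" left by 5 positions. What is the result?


Input: "chaedjp", rotate left by 5
First 5 characters: "chaed"
Remaining characters: "jp"
Concatenate remaining + first: "jp" + "chaed" = "jpchaed"

jpchaed


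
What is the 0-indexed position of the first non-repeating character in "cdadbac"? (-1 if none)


Input: cdadbac
Character frequencies:
  'a': 2
  'b': 1
  'c': 2
  'd': 2
Scanning left to right for freq == 1:
  Position 0 ('c'): freq=2, skip
  Position 1 ('d'): freq=2, skip
  Position 2 ('a'): freq=2, skip
  Position 3 ('d'): freq=2, skip
  Position 4 ('b'): unique! => answer = 4

4


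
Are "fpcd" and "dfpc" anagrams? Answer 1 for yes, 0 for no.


Strings: "fpcd", "dfpc"
Sorted first:  cdfp
Sorted second: cdfp
Sorted forms match => anagrams

1


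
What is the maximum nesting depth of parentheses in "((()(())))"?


Input: "((()(())))"
Tracking depth:
  Position 0 '(': depth becomes 1
  Position 1 '(': depth becomes 2
  Position 2 '(': depth becomes 3
  Position 3 ')': depth becomes 2
  Position 4 '(': depth becomes 3
  Position 5 '(': depth becomes 4
  Position 6 ')': depth becomes 3
  Position 7 ')': depth becomes 2
  Position 8 ')': depth becomes 1
  Position 9 ')': depth becomes 0
Maximum depth reached: 4

4


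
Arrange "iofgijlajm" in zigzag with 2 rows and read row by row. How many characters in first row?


Zigzag "iofgijlajm" into 2 rows:
Placing characters:
  'i' => row 0
  'o' => row 1
  'f' => row 0
  'g' => row 1
  'i' => row 0
  'j' => row 1
  'l' => row 0
  'a' => row 1
  'j' => row 0
  'm' => row 1
Rows:
  Row 0: "ifilj"
  Row 1: "ogjam"
First row length: 5

5


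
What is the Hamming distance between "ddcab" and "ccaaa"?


Comparing "ddcab" and "ccaaa" position by position:
  Position 0: 'd' vs 'c' => differ
  Position 1: 'd' vs 'c' => differ
  Position 2: 'c' vs 'a' => differ
  Position 3: 'a' vs 'a' => same
  Position 4: 'b' vs 'a' => differ
Total differences (Hamming distance): 4

4


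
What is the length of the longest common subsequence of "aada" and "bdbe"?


LCS of "aada" and "bdbe"
DP table:
           b    d    b    e
      0    0    0    0    0
  a   0    0    0    0    0
  a   0    0    0    0    0
  d   0    0    1    1    1
  a   0    0    1    1    1
LCS length = dp[4][4] = 1

1


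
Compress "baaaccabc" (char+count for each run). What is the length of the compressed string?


Input: baaaccabc
Runs:
  'b' x 1 => "b1"
  'a' x 3 => "a3"
  'c' x 2 => "c2"
  'a' x 1 => "a1"
  'b' x 1 => "b1"
  'c' x 1 => "c1"
Compressed: "b1a3c2a1b1c1"
Compressed length: 12

12


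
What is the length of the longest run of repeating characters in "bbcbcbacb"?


Input: "bbcbcbacb"
Scanning for longest run:
  Position 1 ('b'): continues run of 'b', length=2
  Position 2 ('c'): new char, reset run to 1
  Position 3 ('b'): new char, reset run to 1
  Position 4 ('c'): new char, reset run to 1
  Position 5 ('b'): new char, reset run to 1
  Position 6 ('a'): new char, reset run to 1
  Position 7 ('c'): new char, reset run to 1
  Position 8 ('b'): new char, reset run to 1
Longest run: 'b' with length 2

2


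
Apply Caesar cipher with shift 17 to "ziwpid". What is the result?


Caesar cipher: shift "ziwpid" by 17
  'z' (pos 25) + 17 = pos 16 = 'q'
  'i' (pos 8) + 17 = pos 25 = 'z'
  'w' (pos 22) + 17 = pos 13 = 'n'
  'p' (pos 15) + 17 = pos 6 = 'g'
  'i' (pos 8) + 17 = pos 25 = 'z'
  'd' (pos 3) + 17 = pos 20 = 'u'
Result: qzngzu

qzngzu


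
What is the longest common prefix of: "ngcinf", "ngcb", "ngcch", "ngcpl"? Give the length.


Words: ngcinf, ngcb, ngcch, ngcpl
  Position 0: all 'n' => match
  Position 1: all 'g' => match
  Position 2: all 'c' => match
  Position 3: ('i', 'b', 'c', 'p') => mismatch, stop
LCP = "ngc" (length 3)

3


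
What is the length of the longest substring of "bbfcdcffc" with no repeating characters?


Input: "bbfcdcffc"
Sliding window (track last position of each char):
  Position 0 ('b'): window [0,0] length 1 -- new best
  Position 1 ('b'): repeat (last at 0), move window start to 1
  Position 1 ('b'): window [1,1] length 1
  Position 2 ('f'): window [1,2] length 2 -- new best
  Position 3 ('c'): window [1,3] length 3 -- new best
  Position 4 ('d'): window [1,4] length 4 -- new best
  Position 5 ('c'): repeat (last at 3), move window start to 4
  Position 5 ('c'): window [4,5] length 2
  Position 6 ('f'): window [4,6] length 3
  Position 7 ('f'): repeat (last at 6), move window start to 7
  Position 7 ('f'): window [7,7] length 1
  Position 8 ('c'): window [7,8] length 2
Longest substring with no repeats: "bfcd" with length 4

4


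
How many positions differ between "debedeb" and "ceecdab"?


Comparing "debedeb" and "ceecdab" position by position:
  Position 0: 'd' vs 'c' => DIFFER
  Position 1: 'e' vs 'e' => same
  Position 2: 'b' vs 'e' => DIFFER
  Position 3: 'e' vs 'c' => DIFFER
  Position 4: 'd' vs 'd' => same
  Position 5: 'e' vs 'a' => DIFFER
  Position 6: 'b' vs 'b' => same
Positions that differ: 4

4


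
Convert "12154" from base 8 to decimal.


Input: "12154" in base 8
Positional expansion:
  Digit '1' (value 1) x 8^4 = 4096
  Digit '2' (value 2) x 8^3 = 1024
  Digit '1' (value 1) x 8^2 = 64
  Digit '5' (value 5) x 8^1 = 40
  Digit '4' (value 4) x 8^0 = 4
Sum = 5228

5228


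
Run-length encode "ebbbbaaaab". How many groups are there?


Input: ebbbbaaaab
Scanning for consecutive runs:
  Group 1: 'e' x 1 (positions 0-0)
  Group 2: 'b' x 4 (positions 1-4)
  Group 3: 'a' x 4 (positions 5-8)
  Group 4: 'b' x 1 (positions 9-9)
Total groups: 4

4


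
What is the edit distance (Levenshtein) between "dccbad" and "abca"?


Computing edit distance: "dccbad" -> "abca"
DP table:
           a    b    c    a
      0    1    2    3    4
  d   1    1    2    3    4
  c   2    2    2    2    3
  c   3    3    3    2    3
  b   4    4    3    3    3
  a   5    4    4    4    3
  d   6    5    5    5    4
Edit distance = dp[6][4] = 4

4


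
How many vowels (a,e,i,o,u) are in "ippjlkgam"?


Input: ippjlkgam
Checking each character:
  'i' at position 0: vowel (running total: 1)
  'p' at position 1: consonant
  'p' at position 2: consonant
  'j' at position 3: consonant
  'l' at position 4: consonant
  'k' at position 5: consonant
  'g' at position 6: consonant
  'a' at position 7: vowel (running total: 2)
  'm' at position 8: consonant
Total vowels: 2

2


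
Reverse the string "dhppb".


Input: dhppb
Reading characters right to left:
  Position 4: 'b'
  Position 3: 'p'
  Position 2: 'p'
  Position 1: 'h'
  Position 0: 'd'
Reversed: bpphd

bpphd


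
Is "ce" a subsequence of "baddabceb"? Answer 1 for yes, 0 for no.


Check if "ce" is a subsequence of "baddabceb"
Greedy scan:
  Position 0 ('b'): no match needed
  Position 1 ('a'): no match needed
  Position 2 ('d'): no match needed
  Position 3 ('d'): no match needed
  Position 4 ('a'): no match needed
  Position 5 ('b'): no match needed
  Position 6 ('c'): matches sub[0] = 'c'
  Position 7 ('e'): matches sub[1] = 'e'
  Position 8 ('b'): no match needed
All 2 characters matched => is a subsequence

1


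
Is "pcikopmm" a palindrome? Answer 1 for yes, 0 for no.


Input: pcikopmm
Reversed: mmpokicp
  Compare pos 0 ('p') with pos 7 ('m'): MISMATCH
  Compare pos 1 ('c') with pos 6 ('m'): MISMATCH
  Compare pos 2 ('i') with pos 5 ('p'): MISMATCH
  Compare pos 3 ('k') with pos 4 ('o'): MISMATCH
Result: not a palindrome

0


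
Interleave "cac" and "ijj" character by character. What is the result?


Interleaving "cac" and "ijj":
  Position 0: 'c' from first, 'i' from second => "ci"
  Position 1: 'a' from first, 'j' from second => "aj"
  Position 2: 'c' from first, 'j' from second => "cj"
Result: ciajcj

ciajcj


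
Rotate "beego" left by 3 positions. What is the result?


Input: "beego", rotate left by 3
First 3 characters: "bee"
Remaining characters: "go"
Concatenate remaining + first: "go" + "bee" = "gobee"

gobee


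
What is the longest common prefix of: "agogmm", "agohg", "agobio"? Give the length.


Words: agogmm, agohg, agobio
  Position 0: all 'a' => match
  Position 1: all 'g' => match
  Position 2: all 'o' => match
  Position 3: ('g', 'h', 'b') => mismatch, stop
LCP = "ago" (length 3)

3


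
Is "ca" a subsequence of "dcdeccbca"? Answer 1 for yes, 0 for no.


Check if "ca" is a subsequence of "dcdeccbca"
Greedy scan:
  Position 0 ('d'): no match needed
  Position 1 ('c'): matches sub[0] = 'c'
  Position 2 ('d'): no match needed
  Position 3 ('e'): no match needed
  Position 4 ('c'): no match needed
  Position 5 ('c'): no match needed
  Position 6 ('b'): no match needed
  Position 7 ('c'): no match needed
  Position 8 ('a'): matches sub[1] = 'a'
All 2 characters matched => is a subsequence

1


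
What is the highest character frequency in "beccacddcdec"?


Input: beccacddcdec
Character counts:
  'a': 1
  'b': 1
  'c': 5
  'd': 3
  'e': 2
Maximum frequency: 5

5


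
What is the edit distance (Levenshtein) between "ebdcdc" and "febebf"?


Computing edit distance: "ebdcdc" -> "febebf"
DP table:
           f    e    b    e    b    f
      0    1    2    3    4    5    6
  e   1    1    1    2    3    4    5
  b   2    2    2    1    2    3    4
  d   3    3    3    2    2    3    4
  c   4    4    4    3    3    3    4
  d   5    5    5    4    4    4    4
  c   6    6    6    5    5    5    5
Edit distance = dp[6][6] = 5

5


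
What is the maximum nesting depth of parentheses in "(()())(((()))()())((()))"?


Input: "(()())(((()))()())((()))"
Tracking depth:
  Position 0 '(': depth becomes 1
  Position 1 '(': depth becomes 2
  Position 2 ')': depth becomes 1
  Position 3 '(': depth becomes 2
  Position 4 ')': depth becomes 1
  Position 5 ')': depth becomes 0
  Position 6 '(': depth becomes 1
  Position 7 '(': depth becomes 2
  Position 8 '(': depth becomes 3
  Position 9 '(': depth becomes 4
  Position 10 ')': depth becomes 3
  Position 11 ')': depth becomes 2
  Position 12 ')': depth becomes 1
  Position 13 '(': depth becomes 2
  Position 14 ')': depth becomes 1
  Position 15 '(': depth becomes 2
  Position 16 ')': depth becomes 1
  Position 17 ')': depth becomes 0
  Position 18 '(': depth becomes 1
  Position 19 '(': depth becomes 2
  Position 20 '(': depth becomes 3
  Position 21 ')': depth becomes 2
  Position 22 ')': depth becomes 1
  Position 23 ')': depth becomes 0
Maximum depth reached: 4

4


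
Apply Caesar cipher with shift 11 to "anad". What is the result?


Caesar cipher: shift "anad" by 11
  'a' (pos 0) + 11 = pos 11 = 'l'
  'n' (pos 13) + 11 = pos 24 = 'y'
  'a' (pos 0) + 11 = pos 11 = 'l'
  'd' (pos 3) + 11 = pos 14 = 'o'
Result: lylo

lylo


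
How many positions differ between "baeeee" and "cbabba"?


Comparing "baeeee" and "cbabba" position by position:
  Position 0: 'b' vs 'c' => DIFFER
  Position 1: 'a' vs 'b' => DIFFER
  Position 2: 'e' vs 'a' => DIFFER
  Position 3: 'e' vs 'b' => DIFFER
  Position 4: 'e' vs 'b' => DIFFER
  Position 5: 'e' vs 'a' => DIFFER
Positions that differ: 6

6


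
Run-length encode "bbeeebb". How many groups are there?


Input: bbeeebb
Scanning for consecutive runs:
  Group 1: 'b' x 2 (positions 0-1)
  Group 2: 'e' x 3 (positions 2-4)
  Group 3: 'b' x 2 (positions 5-6)
Total groups: 3

3


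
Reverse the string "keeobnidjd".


Input: keeobnidjd
Reading characters right to left:
  Position 9: 'd'
  Position 8: 'j'
  Position 7: 'd'
  Position 6: 'i'
  Position 5: 'n'
  Position 4: 'b'
  Position 3: 'o'
  Position 2: 'e'
  Position 1: 'e'
  Position 0: 'k'
Reversed: djdinboeek

djdinboeek


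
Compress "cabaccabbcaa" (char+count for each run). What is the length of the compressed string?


Input: cabaccabbcaa
Runs:
  'c' x 1 => "c1"
  'a' x 1 => "a1"
  'b' x 1 => "b1"
  'a' x 1 => "a1"
  'c' x 2 => "c2"
  'a' x 1 => "a1"
  'b' x 2 => "b2"
  'c' x 1 => "c1"
  'a' x 2 => "a2"
Compressed: "c1a1b1a1c2a1b2c1a2"
Compressed length: 18

18


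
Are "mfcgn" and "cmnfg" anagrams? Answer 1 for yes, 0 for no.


Strings: "mfcgn", "cmnfg"
Sorted first:  cfgmn
Sorted second: cfgmn
Sorted forms match => anagrams

1


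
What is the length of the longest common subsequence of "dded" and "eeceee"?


LCS of "dded" and "eeceee"
DP table:
           e    e    c    e    e    e
      0    0    0    0    0    0    0
  d   0    0    0    0    0    0    0
  d   0    0    0    0    0    0    0
  e   0    1    1    1    1    1    1
  d   0    1    1    1    1    1    1
LCS length = dp[4][6] = 1

1


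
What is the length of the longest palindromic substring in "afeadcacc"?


Input: "afeadcacc"
Checking substrings for palindromes:
  [5:8] "cac" (len 3) => palindrome
  [7:9] "cc" (len 2) => palindrome
Longest palindromic substring: "cac" with length 3

3


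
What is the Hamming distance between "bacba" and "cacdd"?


Comparing "bacba" and "cacdd" position by position:
  Position 0: 'b' vs 'c' => differ
  Position 1: 'a' vs 'a' => same
  Position 2: 'c' vs 'c' => same
  Position 3: 'b' vs 'd' => differ
  Position 4: 'a' vs 'd' => differ
Total differences (Hamming distance): 3

3


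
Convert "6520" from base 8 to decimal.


Input: "6520" in base 8
Positional expansion:
  Digit '6' (value 6) x 8^3 = 3072
  Digit '5' (value 5) x 8^2 = 320
  Digit '2' (value 2) x 8^1 = 16
  Digit '0' (value 0) x 8^0 = 0
Sum = 3408

3408


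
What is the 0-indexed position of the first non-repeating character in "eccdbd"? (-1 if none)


Input: eccdbd
Character frequencies:
  'b': 1
  'c': 2
  'd': 2
  'e': 1
Scanning left to right for freq == 1:
  Position 0 ('e'): unique! => answer = 0

0


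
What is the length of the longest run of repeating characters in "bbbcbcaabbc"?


Input: "bbbcbcaabbc"
Scanning for longest run:
  Position 1 ('b'): continues run of 'b', length=2
  Position 2 ('b'): continues run of 'b', length=3
  Position 3 ('c'): new char, reset run to 1
  Position 4 ('b'): new char, reset run to 1
  Position 5 ('c'): new char, reset run to 1
  Position 6 ('a'): new char, reset run to 1
  Position 7 ('a'): continues run of 'a', length=2
  Position 8 ('b'): new char, reset run to 1
  Position 9 ('b'): continues run of 'b', length=2
  Position 10 ('c'): new char, reset run to 1
Longest run: 'b' with length 3

3


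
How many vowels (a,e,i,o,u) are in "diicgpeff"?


Input: diicgpeff
Checking each character:
  'd' at position 0: consonant
  'i' at position 1: vowel (running total: 1)
  'i' at position 2: vowel (running total: 2)
  'c' at position 3: consonant
  'g' at position 4: consonant
  'p' at position 5: consonant
  'e' at position 6: vowel (running total: 3)
  'f' at position 7: consonant
  'f' at position 8: consonant
Total vowels: 3

3


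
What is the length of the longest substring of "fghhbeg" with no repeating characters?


Input: "fghhbeg"
Sliding window (track last position of each char):
  Position 0 ('f'): window [0,0] length 1 -- new best
  Position 1 ('g'): window [0,1] length 2 -- new best
  Position 2 ('h'): window [0,2] length 3 -- new best
  Position 3 ('h'): repeat (last at 2), move window start to 3
  Position 3 ('h'): window [3,3] length 1
  Position 4 ('b'): window [3,4] length 2
  Position 5 ('e'): window [3,5] length 3
  Position 6 ('g'): window [3,6] length 4 -- new best
Longest substring with no repeats: "hbeg" with length 4

4


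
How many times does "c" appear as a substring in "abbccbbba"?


Searching for "c" in "abbccbbba"
Scanning each position:
  Position 0: "a" => no
  Position 1: "b" => no
  Position 2: "b" => no
  Position 3: "c" => MATCH
  Position 4: "c" => MATCH
  Position 5: "b" => no
  Position 6: "b" => no
  Position 7: "b" => no
  Position 8: "a" => no
Total occurrences: 2

2


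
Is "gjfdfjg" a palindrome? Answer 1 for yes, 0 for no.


Input: gjfdfjg
Reversed: gjfdfjg
  Compare pos 0 ('g') with pos 6 ('g'): match
  Compare pos 1 ('j') with pos 5 ('j'): match
  Compare pos 2 ('f') with pos 4 ('f'): match
Result: palindrome

1


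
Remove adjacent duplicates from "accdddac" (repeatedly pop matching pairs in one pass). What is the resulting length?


Input: accdddac
Stack-based adjacent duplicate removal:
  Read 'a': push. Stack: a
  Read 'c': push. Stack: ac
  Read 'c': matches stack top 'c' => pop. Stack: a
  Read 'd': push. Stack: ad
  Read 'd': matches stack top 'd' => pop. Stack: a
  Read 'd': push. Stack: ad
  Read 'a': push. Stack: ada
  Read 'c': push. Stack: adac
Final stack: "adac" (length 4)

4


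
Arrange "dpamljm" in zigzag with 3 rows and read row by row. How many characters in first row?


Zigzag "dpamljm" into 3 rows:
Placing characters:
  'd' => row 0
  'p' => row 1
  'a' => row 2
  'm' => row 1
  'l' => row 0
  'j' => row 1
  'm' => row 2
Rows:
  Row 0: "dl"
  Row 1: "pmj"
  Row 2: "am"
First row length: 2

2


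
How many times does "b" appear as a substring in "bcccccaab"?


Searching for "b" in "bcccccaab"
Scanning each position:
  Position 0: "b" => MATCH
  Position 1: "c" => no
  Position 2: "c" => no
  Position 3: "c" => no
  Position 4: "c" => no
  Position 5: "c" => no
  Position 6: "a" => no
  Position 7: "a" => no
  Position 8: "b" => MATCH
Total occurrences: 2

2


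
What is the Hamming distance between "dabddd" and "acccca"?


Comparing "dabddd" and "acccca" position by position:
  Position 0: 'd' vs 'a' => differ
  Position 1: 'a' vs 'c' => differ
  Position 2: 'b' vs 'c' => differ
  Position 3: 'd' vs 'c' => differ
  Position 4: 'd' vs 'c' => differ
  Position 5: 'd' vs 'a' => differ
Total differences (Hamming distance): 6

6


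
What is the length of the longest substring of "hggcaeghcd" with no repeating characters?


Input: "hggcaeghcd"
Sliding window (track last position of each char):
  Position 0 ('h'): window [0,0] length 1 -- new best
  Position 1 ('g'): window [0,1] length 2 -- new best
  Position 2 ('g'): repeat (last at 1), move window start to 2
  Position 2 ('g'): window [2,2] length 1
  Position 3 ('c'): window [2,3] length 2
  Position 4 ('a'): window [2,4] length 3 -- new best
  Position 5 ('e'): window [2,5] length 4 -- new best
  Position 6 ('g'): repeat (last at 2), move window start to 3
  Position 6 ('g'): window [3,6] length 4
  Position 7 ('h'): window [3,7] length 5 -- new best
  Position 8 ('c'): repeat (last at 3), move window start to 4
  Position 8 ('c'): window [4,8] length 5
  Position 9 ('d'): window [4,9] length 6 -- new best
Longest substring with no repeats: "aeghcd" with length 6

6


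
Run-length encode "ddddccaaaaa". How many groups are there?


Input: ddddccaaaaa
Scanning for consecutive runs:
  Group 1: 'd' x 4 (positions 0-3)
  Group 2: 'c' x 2 (positions 4-5)
  Group 3: 'a' x 5 (positions 6-10)
Total groups: 3

3


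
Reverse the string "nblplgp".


Input: nblplgp
Reading characters right to left:
  Position 6: 'p'
  Position 5: 'g'
  Position 4: 'l'
  Position 3: 'p'
  Position 2: 'l'
  Position 1: 'b'
  Position 0: 'n'
Reversed: pglplbn

pglplbn


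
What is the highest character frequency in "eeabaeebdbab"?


Input: eeabaeebdbab
Character counts:
  'a': 3
  'b': 4
  'd': 1
  'e': 4
Maximum frequency: 4

4


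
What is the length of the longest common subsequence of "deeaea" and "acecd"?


LCS of "deeaea" and "acecd"
DP table:
           a    c    e    c    d
      0    0    0    0    0    0
  d   0    0    0    0    0    1
  e   0    0    0    1    1    1
  e   0    0    0    1    1    1
  a   0    1    1    1    1    1
  e   0    1    1    2    2    2
  a   0    1    1    2    2    2
LCS length = dp[6][5] = 2

2


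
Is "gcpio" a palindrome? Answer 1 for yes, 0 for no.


Input: gcpio
Reversed: oipcg
  Compare pos 0 ('g') with pos 4 ('o'): MISMATCH
  Compare pos 1 ('c') with pos 3 ('i'): MISMATCH
Result: not a palindrome

0


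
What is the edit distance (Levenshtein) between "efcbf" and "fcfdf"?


Computing edit distance: "efcbf" -> "fcfdf"
DP table:
           f    c    f    d    f
      0    1    2    3    4    5
  e   1    1    2    3    4    5
  f   2    1    2    2    3    4
  c   3    2    1    2    3    4
  b   4    3    2    2    3    4
  f   5    4    3    2    3    3
Edit distance = dp[5][5] = 3

3


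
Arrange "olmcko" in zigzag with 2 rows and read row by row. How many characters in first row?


Zigzag "olmcko" into 2 rows:
Placing characters:
  'o' => row 0
  'l' => row 1
  'm' => row 0
  'c' => row 1
  'k' => row 0
  'o' => row 1
Rows:
  Row 0: "omk"
  Row 1: "lco"
First row length: 3

3


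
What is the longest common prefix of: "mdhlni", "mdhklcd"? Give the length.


Words: mdhlni, mdhklcd
  Position 0: all 'm' => match
  Position 1: all 'd' => match
  Position 2: all 'h' => match
  Position 3: ('l', 'k') => mismatch, stop
LCP = "mdh" (length 3)

3


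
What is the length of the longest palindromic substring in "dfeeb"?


Input: "dfeeb"
Checking substrings for palindromes:
  [2:4] "ee" (len 2) => palindrome
Longest palindromic substring: "ee" with length 2

2


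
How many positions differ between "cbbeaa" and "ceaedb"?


Comparing "cbbeaa" and "ceaedb" position by position:
  Position 0: 'c' vs 'c' => same
  Position 1: 'b' vs 'e' => DIFFER
  Position 2: 'b' vs 'a' => DIFFER
  Position 3: 'e' vs 'e' => same
  Position 4: 'a' vs 'd' => DIFFER
  Position 5: 'a' vs 'b' => DIFFER
Positions that differ: 4

4


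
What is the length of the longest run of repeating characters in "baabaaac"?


Input: "baabaaac"
Scanning for longest run:
  Position 1 ('a'): new char, reset run to 1
  Position 2 ('a'): continues run of 'a', length=2
  Position 3 ('b'): new char, reset run to 1
  Position 4 ('a'): new char, reset run to 1
  Position 5 ('a'): continues run of 'a', length=2
  Position 6 ('a'): continues run of 'a', length=3
  Position 7 ('c'): new char, reset run to 1
Longest run: 'a' with length 3

3


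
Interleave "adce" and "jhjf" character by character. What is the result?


Interleaving "adce" and "jhjf":
  Position 0: 'a' from first, 'j' from second => "aj"
  Position 1: 'd' from first, 'h' from second => "dh"
  Position 2: 'c' from first, 'j' from second => "cj"
  Position 3: 'e' from first, 'f' from second => "ef"
Result: ajdhcjef

ajdhcjef


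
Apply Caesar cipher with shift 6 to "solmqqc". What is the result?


Caesar cipher: shift "solmqqc" by 6
  's' (pos 18) + 6 = pos 24 = 'y'
  'o' (pos 14) + 6 = pos 20 = 'u'
  'l' (pos 11) + 6 = pos 17 = 'r'
  'm' (pos 12) + 6 = pos 18 = 's'
  'q' (pos 16) + 6 = pos 22 = 'w'
  'q' (pos 16) + 6 = pos 22 = 'w'
  'c' (pos 2) + 6 = pos 8 = 'i'
Result: yurswwi

yurswwi


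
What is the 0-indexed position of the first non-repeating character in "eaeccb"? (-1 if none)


Input: eaeccb
Character frequencies:
  'a': 1
  'b': 1
  'c': 2
  'e': 2
Scanning left to right for freq == 1:
  Position 0 ('e'): freq=2, skip
  Position 1 ('a'): unique! => answer = 1

1


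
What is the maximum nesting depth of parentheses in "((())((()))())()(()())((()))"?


Input: "((())((()))())()(()())((()))"
Tracking depth:
  Position 0 '(': depth becomes 1
  Position 1 '(': depth becomes 2
  Position 2 '(': depth becomes 3
  Position 3 ')': depth becomes 2
  Position 4 ')': depth becomes 1
  Position 5 '(': depth becomes 2
  Position 6 '(': depth becomes 3
  Position 7 '(': depth becomes 4
  Position 8 ')': depth becomes 3
  Position 9 ')': depth becomes 2
  Position 10 ')': depth becomes 1
  Position 11 '(': depth becomes 2
  Position 12 ')': depth becomes 1
  Position 13 ')': depth becomes 0
  Position 14 '(': depth becomes 1
  Position 15 ')': depth becomes 0
  Position 16 '(': depth becomes 1
  Position 17 '(': depth becomes 2
  Position 18 ')': depth becomes 1
  Position 19 '(': depth becomes 2
  Position 20 ')': depth becomes 1
  Position 21 ')': depth becomes 0
  Position 22 '(': depth becomes 1
  Position 23 '(': depth becomes 2
  Position 24 '(': depth becomes 3
  Position 25 ')': depth becomes 2
  Position 26 ')': depth becomes 1
  Position 27 ')': depth becomes 0
Maximum depth reached: 4

4


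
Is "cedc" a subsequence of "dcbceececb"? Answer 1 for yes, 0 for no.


Check if "cedc" is a subsequence of "dcbceececb"
Greedy scan:
  Position 0 ('d'): no match needed
  Position 1 ('c'): matches sub[0] = 'c'
  Position 2 ('b'): no match needed
  Position 3 ('c'): no match needed
  Position 4 ('e'): matches sub[1] = 'e'
  Position 5 ('e'): no match needed
  Position 6 ('c'): no match needed
  Position 7 ('e'): no match needed
  Position 8 ('c'): no match needed
  Position 9 ('b'): no match needed
Only matched 2/4 characters => not a subsequence

0


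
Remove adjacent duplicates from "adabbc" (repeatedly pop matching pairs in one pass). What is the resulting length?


Input: adabbc
Stack-based adjacent duplicate removal:
  Read 'a': push. Stack: a
  Read 'd': push. Stack: ad
  Read 'a': push. Stack: ada
  Read 'b': push. Stack: adab
  Read 'b': matches stack top 'b' => pop. Stack: ada
  Read 'c': push. Stack: adac
Final stack: "adac" (length 4)

4


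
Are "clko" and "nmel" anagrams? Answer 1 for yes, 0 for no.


Strings: "clko", "nmel"
Sorted first:  cklo
Sorted second: elmn
Differ at position 0: 'c' vs 'e' => not anagrams

0


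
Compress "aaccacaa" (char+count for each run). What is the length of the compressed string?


Input: aaccacaa
Runs:
  'a' x 2 => "a2"
  'c' x 2 => "c2"
  'a' x 1 => "a1"
  'c' x 1 => "c1"
  'a' x 2 => "a2"
Compressed: "a2c2a1c1a2"
Compressed length: 10

10


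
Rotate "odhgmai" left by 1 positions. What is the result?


Input: "odhgmai", rotate left by 1
First 1 characters: "o"
Remaining characters: "dhgmai"
Concatenate remaining + first: "dhgmai" + "o" = "dhgmaio"

dhgmaio


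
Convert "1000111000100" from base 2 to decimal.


Input: "1000111000100" in base 2
Positional expansion:
  Digit '1' (value 1) x 2^12 = 4096
  Digit '0' (value 0) x 2^11 = 0
  Digit '0' (value 0) x 2^10 = 0
  Digit '0' (value 0) x 2^9 = 0
  Digit '1' (value 1) x 2^8 = 256
  Digit '1' (value 1) x 2^7 = 128
  Digit '1' (value 1) x 2^6 = 64
  Digit '0' (value 0) x 2^5 = 0
  Digit '0' (value 0) x 2^4 = 0
  Digit '0' (value 0) x 2^3 = 0
  Digit '1' (value 1) x 2^2 = 4
  Digit '0' (value 0) x 2^1 = 0
  Digit '0' (value 0) x 2^0 = 0
Sum = 4548

4548


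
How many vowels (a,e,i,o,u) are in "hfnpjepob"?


Input: hfnpjepob
Checking each character:
  'h' at position 0: consonant
  'f' at position 1: consonant
  'n' at position 2: consonant
  'p' at position 3: consonant
  'j' at position 4: consonant
  'e' at position 5: vowel (running total: 1)
  'p' at position 6: consonant
  'o' at position 7: vowel (running total: 2)
  'b' at position 8: consonant
Total vowels: 2

2


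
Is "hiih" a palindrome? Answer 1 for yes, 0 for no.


Input: hiih
Reversed: hiih
  Compare pos 0 ('h') with pos 3 ('h'): match
  Compare pos 1 ('i') with pos 2 ('i'): match
Result: palindrome

1


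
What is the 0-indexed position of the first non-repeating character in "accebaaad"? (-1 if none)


Input: accebaaad
Character frequencies:
  'a': 4
  'b': 1
  'c': 2
  'd': 1
  'e': 1
Scanning left to right for freq == 1:
  Position 0 ('a'): freq=4, skip
  Position 1 ('c'): freq=2, skip
  Position 2 ('c'): freq=2, skip
  Position 3 ('e'): unique! => answer = 3

3


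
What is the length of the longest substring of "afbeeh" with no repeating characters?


Input: "afbeeh"
Sliding window (track last position of each char):
  Position 0 ('a'): window [0,0] length 1 -- new best
  Position 1 ('f'): window [0,1] length 2 -- new best
  Position 2 ('b'): window [0,2] length 3 -- new best
  Position 3 ('e'): window [0,3] length 4 -- new best
  Position 4 ('e'): repeat (last at 3), move window start to 4
  Position 4 ('e'): window [4,4] length 1
  Position 5 ('h'): window [4,5] length 2
Longest substring with no repeats: "afbe" with length 4

4
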